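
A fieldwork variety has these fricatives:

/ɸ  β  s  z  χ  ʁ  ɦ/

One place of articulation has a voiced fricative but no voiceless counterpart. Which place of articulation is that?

place of articulation  voiceless  voiced  
bilabial          ɸ         β       
alveolar          s         z       
uvular            χ         ʁ       
glottal           —         ɦ       
Every place of articulation has a voiceless member except glottal, where /h/ would be expected.

glottal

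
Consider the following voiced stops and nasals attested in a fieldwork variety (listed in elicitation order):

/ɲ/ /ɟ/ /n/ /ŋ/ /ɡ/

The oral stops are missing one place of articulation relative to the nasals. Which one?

Oral stop: /ɟ/ (palatal), /ɡ/ (velar).
Nasal: /n/ (alveolar), /ɲ/ (palatal), /ŋ/ (velar).
Every place of articulation has an oral stop member except alveolar, where /d/ would be expected.

alveolar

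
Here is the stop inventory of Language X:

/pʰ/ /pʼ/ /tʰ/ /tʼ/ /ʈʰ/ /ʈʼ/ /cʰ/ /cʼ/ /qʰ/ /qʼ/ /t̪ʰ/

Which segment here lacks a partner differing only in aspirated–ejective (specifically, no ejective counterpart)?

/t̪ʰ/

Bilabial: /pʰ/ ~ /pʼ/
Alveolar: /tʰ/ ~ /tʼ/
Retroflex: /ʈʰ/ ~ /ʈʼ/
Palatal: /cʰ/ ~ /cʼ/
Uvular: /qʰ/ ~ /qʼ/
Dental: only /t̪ʰ/ (aspirated); no ejective partner.
So /t̪ʰ/ is the unpaired segment.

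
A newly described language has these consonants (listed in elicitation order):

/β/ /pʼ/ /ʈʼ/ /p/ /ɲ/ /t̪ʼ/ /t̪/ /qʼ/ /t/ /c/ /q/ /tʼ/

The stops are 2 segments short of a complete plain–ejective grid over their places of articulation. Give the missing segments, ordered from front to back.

/ʈ/, /cʼ/

Plain: /p/ (bilabial), /t̪/ (dental), /t/ (alveolar), /c/ (palatal), /q/ (uvular).
Ejective: /pʼ/ (bilabial), /t̪ʼ/ (dental), /tʼ/ (alveolar), /ʈʼ/ (retroflex), /qʼ/ (uvular).
Gaps, from front to back: retroflex lacks plain (/ʈ/); palatal lacks ejective (/cʼ/).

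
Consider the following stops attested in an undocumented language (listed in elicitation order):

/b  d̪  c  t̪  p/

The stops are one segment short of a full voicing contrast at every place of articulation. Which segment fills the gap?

/ɟ/

Voiceless: /p/ (bilabial), /t̪/ (dental), /c/ (palatal).
Voiced: /b/ (bilabial), /d̪/ (dental).
The palatal row has no voiced member, so the gap is the voiced palatal stop /ɟ/.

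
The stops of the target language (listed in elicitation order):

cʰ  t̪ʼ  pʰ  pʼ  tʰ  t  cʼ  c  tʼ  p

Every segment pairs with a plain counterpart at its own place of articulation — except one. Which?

/t̪ʼ/

Bilabial: /p/ ~ /pʰ/ ~ /pʼ/
Alveolar: /t/ ~ /tʰ/ ~ /tʼ/
Palatal: /c/ ~ /cʰ/ ~ /cʼ/
Dental: only /t̪ʼ/ (ejective); no plain partner.
So /t̪ʼ/ is the unpaired segment.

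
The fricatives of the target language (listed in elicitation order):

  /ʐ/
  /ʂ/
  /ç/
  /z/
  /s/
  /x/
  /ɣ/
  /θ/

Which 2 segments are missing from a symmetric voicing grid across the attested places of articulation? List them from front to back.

dental: voiceless /θ/, voiced —.
alveolar: voiceless /s/, voiced /z/.
retroflex: voiceless /ʂ/, voiced /ʐ/.
palatal: voiceless /ç/, voiced —.
velar: voiceless /x/, voiced /ɣ/.
Gaps, from front to back: dental lacks voiced (/ð/); palatal lacks voiced (/ʝ/).

/ð/, /ʝ/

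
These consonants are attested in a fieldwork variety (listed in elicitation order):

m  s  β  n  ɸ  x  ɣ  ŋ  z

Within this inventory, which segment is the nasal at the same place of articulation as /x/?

/x/ is a voiceless velar fricative.
The nasal at the same place is a velar nasal — in this inventory, /ŋ/.

/ŋ/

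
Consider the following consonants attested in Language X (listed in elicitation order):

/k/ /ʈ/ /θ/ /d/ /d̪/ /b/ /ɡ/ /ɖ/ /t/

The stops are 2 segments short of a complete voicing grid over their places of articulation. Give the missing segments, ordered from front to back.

bilabial: voiceless —, voiced /b/.
dental: voiceless —, voiced /d̪/.
alveolar: voiceless /t/, voiced /d/.
retroflex: voiceless /ʈ/, voiced /ɖ/.
velar: voiceless /k/, voiced /ɡ/.
Gaps, from front to back: bilabial lacks voiceless (/p/); dental lacks voiceless (/t̪/).

/p/, /t̪/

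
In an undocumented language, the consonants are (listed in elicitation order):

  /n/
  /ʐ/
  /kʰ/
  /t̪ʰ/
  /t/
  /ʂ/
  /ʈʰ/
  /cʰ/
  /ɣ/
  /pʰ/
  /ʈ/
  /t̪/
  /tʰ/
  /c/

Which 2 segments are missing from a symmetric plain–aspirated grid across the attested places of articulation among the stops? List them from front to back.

/p/, /k/

Plain: /t̪/ (dental), /t/ (alveolar), /ʈ/ (retroflex), /c/ (palatal).
Aspirated: /pʰ/ (bilabial), /t̪ʰ/ (dental), /tʰ/ (alveolar), /ʈʰ/ (retroflex), /cʰ/ (palatal), /kʰ/ (velar).
Gaps, from front to back: bilabial lacks plain (/p/); velar lacks plain (/k/).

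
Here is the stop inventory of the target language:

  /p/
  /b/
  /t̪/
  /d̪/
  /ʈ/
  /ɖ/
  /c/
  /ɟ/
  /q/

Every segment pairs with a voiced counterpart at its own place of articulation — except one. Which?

Bilabial: /p/ ~ /b/
Dental: /t̪/ ~ /d̪/
Retroflex: /ʈ/ ~ /ɖ/
Palatal: /c/ ~ /ɟ/
Uvular: only /q/ (voiceless); no voiced partner.
So /q/ is the unpaired segment.

/q/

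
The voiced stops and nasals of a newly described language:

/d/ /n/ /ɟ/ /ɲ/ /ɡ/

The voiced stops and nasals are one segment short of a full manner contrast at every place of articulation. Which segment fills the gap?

place of articulation  oral stop  nasal   
alveolar          d         n       
palatal           ɟ         ɲ       
velar             ɡ         —       
The velar row has no nasal member, so the gap is the velar nasal /ŋ/.

/ŋ/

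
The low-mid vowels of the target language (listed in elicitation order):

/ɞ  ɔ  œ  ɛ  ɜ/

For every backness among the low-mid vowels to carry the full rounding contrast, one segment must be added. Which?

front: unrounded /ɛ/, rounded /œ/.
central: unrounded /ɜ/, rounded /ɞ/.
back: unrounded —, rounded /ɔ/.
The back row has no unrounded member, so the gap is the back unrounded vowel /ʌ/.

/ʌ/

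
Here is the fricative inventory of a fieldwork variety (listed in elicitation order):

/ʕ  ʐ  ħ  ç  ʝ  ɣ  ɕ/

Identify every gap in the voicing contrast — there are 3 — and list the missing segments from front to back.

retroflex: voiceless —, voiced /ʐ/.
alveolo-palatal: voiceless /ɕ/, voiced —.
palatal: voiceless /ç/, voiced /ʝ/.
velar: voiceless —, voiced /ɣ/.
pharyngeal: voiceless /ħ/, voiced /ʕ/.
Gaps, from front to back: retroflex lacks voiceless (/ʂ/); alveolo-palatal lacks voiced (/ʑ/); velar lacks voiceless (/x/).

/ʂ/, /ʑ/, /x/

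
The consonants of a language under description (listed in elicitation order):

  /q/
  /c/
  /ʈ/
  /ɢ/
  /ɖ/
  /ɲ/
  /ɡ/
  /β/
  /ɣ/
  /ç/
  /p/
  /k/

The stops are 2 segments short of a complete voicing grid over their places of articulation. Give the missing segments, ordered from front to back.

place of articulation  voiceless  voiced  
bilabial          p         —       
retroflex         ʈ         ɖ       
palatal           c         —       
velar             k         ɡ       
uvular            q         ɢ       
Gaps, from front to back: bilabial lacks voiced (/b/); palatal lacks voiced (/ɟ/).

/b/, /ɟ/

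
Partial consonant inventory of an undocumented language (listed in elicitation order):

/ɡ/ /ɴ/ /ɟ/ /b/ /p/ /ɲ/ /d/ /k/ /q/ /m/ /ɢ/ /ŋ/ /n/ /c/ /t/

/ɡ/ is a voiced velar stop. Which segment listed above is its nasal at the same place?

/ŋ/

The nasal at the same place is a velar nasal — in this inventory, /ŋ/.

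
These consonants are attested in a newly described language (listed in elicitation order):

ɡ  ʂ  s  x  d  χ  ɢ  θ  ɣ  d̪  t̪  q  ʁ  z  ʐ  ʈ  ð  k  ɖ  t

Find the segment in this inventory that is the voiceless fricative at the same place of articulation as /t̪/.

/θ/

/t̪/ is a voiceless dental stop.
The voiceless fricative at the same place is a voiceless dental fricative — in this inventory, /θ/.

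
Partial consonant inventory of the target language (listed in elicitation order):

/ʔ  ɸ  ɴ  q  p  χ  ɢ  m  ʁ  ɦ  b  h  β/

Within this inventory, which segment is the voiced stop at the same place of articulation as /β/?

/b/

/β/ is a voiced bilabial fricative.
The voiced stop at the same place is a voiced bilabial stop — in this inventory, /b/.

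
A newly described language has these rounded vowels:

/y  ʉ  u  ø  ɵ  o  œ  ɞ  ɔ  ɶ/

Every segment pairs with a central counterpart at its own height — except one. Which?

High: /y/ ~ /ʉ/ ~ /u/
High-mid: /ø/ ~ /ɵ/ ~ /o/
Low-mid: /œ/ ~ /ɞ/ ~ /ɔ/
Low: only /ɶ/ (front); no central partner.
So /ɶ/ is the unpaired segment.

/ɶ/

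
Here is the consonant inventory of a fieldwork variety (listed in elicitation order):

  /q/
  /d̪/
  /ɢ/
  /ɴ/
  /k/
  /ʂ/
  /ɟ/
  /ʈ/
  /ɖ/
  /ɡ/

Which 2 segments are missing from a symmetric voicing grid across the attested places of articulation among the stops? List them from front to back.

dental: voiceless —, voiced /d̪/.
retroflex: voiceless /ʈ/, voiced /ɖ/.
palatal: voiceless —, voiced /ɟ/.
velar: voiceless /k/, voiced /ɡ/.
uvular: voiceless /q/, voiced /ɢ/.
Gaps, from front to back: dental lacks voiceless (/t̪/); palatal lacks voiceless (/c/).

/t̪/, /c/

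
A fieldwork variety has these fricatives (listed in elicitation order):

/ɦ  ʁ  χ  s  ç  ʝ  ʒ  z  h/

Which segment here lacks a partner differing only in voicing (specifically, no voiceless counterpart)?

Alveolar: /s/ ~ /z/
Palatal: /ç/ ~ /ʝ/
Uvular: /χ/ ~ /ʁ/
Glottal: /h/ ~ /ɦ/
Postalveolar: only /ʒ/ (voiced); no voiceless partner.
So /ʒ/ is the unpaired segment.

/ʒ/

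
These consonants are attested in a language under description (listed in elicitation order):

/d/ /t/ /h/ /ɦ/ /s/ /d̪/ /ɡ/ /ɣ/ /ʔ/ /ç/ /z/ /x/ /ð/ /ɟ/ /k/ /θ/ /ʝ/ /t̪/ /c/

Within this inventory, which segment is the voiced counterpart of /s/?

/s/ is a voiceless alveolar fricative.
The voiced counterpart is a voiced alveolar fricative — in this inventory, /z/.

/z/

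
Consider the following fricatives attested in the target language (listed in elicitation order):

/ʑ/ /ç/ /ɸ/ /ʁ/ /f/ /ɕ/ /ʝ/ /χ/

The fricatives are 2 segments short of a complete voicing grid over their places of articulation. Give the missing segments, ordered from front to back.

place of articulation  voiceless  voiced  
bilabial          ɸ         —       
labiodental       f         —       
alveolo-palatal   ɕ         ʑ       
palatal           ç         ʝ       
uvular            χ         ʁ       
Gaps, from front to back: bilabial lacks voiced (/β/); labiodental lacks voiced (/v/).

/β/, /v/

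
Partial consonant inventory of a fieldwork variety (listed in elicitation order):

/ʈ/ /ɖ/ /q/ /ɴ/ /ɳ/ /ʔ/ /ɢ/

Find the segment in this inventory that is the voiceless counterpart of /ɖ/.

/ɖ/ is a voiced retroflex stop.
The voiceless counterpart is a voiceless retroflex stop — in this inventory, /ʈ/.

/ʈ/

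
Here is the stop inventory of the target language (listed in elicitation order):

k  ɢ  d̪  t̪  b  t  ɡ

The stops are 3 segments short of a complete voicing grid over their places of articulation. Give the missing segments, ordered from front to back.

place of articulation  voiceless  voiced  
bilabial          —         b       
dental            t̪        d̪      
alveolar          t         —       
velar             k         ɡ       
uvular            —         ɢ       
Gaps, from front to back: bilabial lacks voiceless (/p/); alveolar lacks voiced (/d/); uvular lacks voiceless (/q/).

/p/, /d/, /q/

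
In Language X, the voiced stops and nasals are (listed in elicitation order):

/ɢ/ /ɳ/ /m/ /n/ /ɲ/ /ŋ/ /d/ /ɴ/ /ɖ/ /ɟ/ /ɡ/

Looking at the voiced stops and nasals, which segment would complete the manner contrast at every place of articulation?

bilabial: oral stop —, nasal /m/.
alveolar: oral stop /d/, nasal /n/.
retroflex: oral stop /ɖ/, nasal /ɳ/.
palatal: oral stop /ɟ/, nasal /ɲ/.
velar: oral stop /ɡ/, nasal /ŋ/.
uvular: oral stop /ɢ/, nasal /ɴ/.
The bilabial row has no oral stop member, so the gap is the bilabial oral stop /b/.

/b/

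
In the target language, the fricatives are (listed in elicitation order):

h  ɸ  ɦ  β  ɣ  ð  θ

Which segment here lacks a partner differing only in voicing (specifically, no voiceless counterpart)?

Bilabial: /ɸ/ ~ /β/
Dental: /θ/ ~ /ð/
Glottal: /h/ ~ /ɦ/
Velar: only /ɣ/ (voiced); no voiceless partner.
So /ɣ/ is the unpaired segment.

/ɣ/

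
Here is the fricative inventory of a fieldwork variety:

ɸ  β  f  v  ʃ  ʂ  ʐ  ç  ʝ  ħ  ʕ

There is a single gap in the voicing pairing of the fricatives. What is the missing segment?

Voiceless: /ɸ/ (bilabial), /f/ (labiodental), /ʃ/ (postalveolar), /ʂ/ (retroflex), /ç/ (palatal), /ħ/ (pharyngeal).
Voiced: /β/ (bilabial), /v/ (labiodental), /ʐ/ (retroflex), /ʝ/ (palatal), /ʕ/ (pharyngeal).
The postalveolar row has no voiced member, so the gap is the voiced postalveolar fricative /ʒ/.

/ʒ/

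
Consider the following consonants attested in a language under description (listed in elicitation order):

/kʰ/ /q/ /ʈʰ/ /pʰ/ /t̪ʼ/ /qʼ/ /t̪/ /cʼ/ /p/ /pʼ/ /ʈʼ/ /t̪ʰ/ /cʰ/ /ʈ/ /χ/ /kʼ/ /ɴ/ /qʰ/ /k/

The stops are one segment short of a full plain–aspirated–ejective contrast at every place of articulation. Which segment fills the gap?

bilabial: plain /p/, aspirated /pʰ/, ejective /pʼ/.
dental: plain /t̪/, aspirated /t̪ʰ/, ejective /t̪ʼ/.
retroflex: plain /ʈ/, aspirated /ʈʰ/, ejective /ʈʼ/.
palatal: plain —, aspirated /cʰ/, ejective /cʼ/.
velar: plain /k/, aspirated /kʰ/, ejective /kʼ/.
uvular: plain /q/, aspirated /qʰ/, ejective /qʼ/.
The palatal row has no plain member, so the gap is the plain palatal stop /c/.

/c/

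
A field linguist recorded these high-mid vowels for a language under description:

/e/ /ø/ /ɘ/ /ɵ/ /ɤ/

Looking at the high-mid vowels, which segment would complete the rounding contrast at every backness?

/o/

front: unrounded /e/, rounded /ø/.
central: unrounded /ɘ/, rounded /ɵ/.
back: unrounded /ɤ/, rounded —.
The back row has no rounded member, so the gap is the back rounded vowel /o/.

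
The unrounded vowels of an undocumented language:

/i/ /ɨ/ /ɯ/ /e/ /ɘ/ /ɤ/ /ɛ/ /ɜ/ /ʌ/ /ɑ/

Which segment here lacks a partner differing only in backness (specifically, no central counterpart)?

High: /i/ ~ /ɨ/ ~ /ɯ/
High-mid: /e/ ~ /ɘ/ ~ /ɤ/
Low-mid: /ɛ/ ~ /ɜ/ ~ /ʌ/
Low: only /ɑ/ (back); no central partner.
So /ɑ/ is the unpaired segment.

/ɑ/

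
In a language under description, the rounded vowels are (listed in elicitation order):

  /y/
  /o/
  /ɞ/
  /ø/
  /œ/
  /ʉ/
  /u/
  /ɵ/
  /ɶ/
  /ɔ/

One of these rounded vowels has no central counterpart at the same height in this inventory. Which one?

/ɶ/

High: /y/ ~ /ʉ/ ~ /u/
High-mid: /ø/ ~ /ɵ/ ~ /o/
Low-mid: /œ/ ~ /ɞ/ ~ /ɔ/
Low: only /ɶ/ (front); no central partner.
So /ɶ/ is the unpaired segment.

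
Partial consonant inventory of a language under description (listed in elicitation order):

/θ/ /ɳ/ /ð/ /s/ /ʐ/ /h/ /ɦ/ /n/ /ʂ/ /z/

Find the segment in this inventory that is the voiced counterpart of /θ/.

/ð/

/θ/ is a voiceless dental fricative.
The voiced counterpart is a voiced dental fricative — in this inventory, /ð/.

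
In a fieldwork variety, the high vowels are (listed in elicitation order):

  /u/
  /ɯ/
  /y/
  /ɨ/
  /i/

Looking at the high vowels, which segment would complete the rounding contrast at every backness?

/ʉ/

front: unrounded /i/, rounded /y/.
central: unrounded /ɨ/, rounded —.
back: unrounded /ɯ/, rounded /u/.
The central row has no rounded member, so the gap is the central rounded vowel /ʉ/.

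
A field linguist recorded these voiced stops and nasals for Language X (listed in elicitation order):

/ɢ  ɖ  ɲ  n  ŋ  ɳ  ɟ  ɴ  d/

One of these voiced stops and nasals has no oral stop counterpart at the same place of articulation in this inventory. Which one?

/ŋ/

Alveolar: /d/ ~ /n/
Retroflex: /ɖ/ ~ /ɳ/
Palatal: /ɟ/ ~ /ɲ/
Uvular: /ɢ/ ~ /ɴ/
Velar: only /ŋ/ (nasal); no oral stop partner.
So /ŋ/ is the unpaired segment.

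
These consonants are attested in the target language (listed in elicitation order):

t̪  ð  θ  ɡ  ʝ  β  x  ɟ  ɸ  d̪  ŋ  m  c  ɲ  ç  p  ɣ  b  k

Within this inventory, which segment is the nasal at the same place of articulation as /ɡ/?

/ŋ/

/ɡ/ is a voiced velar stop.
The nasal at the same place is a velar nasal — in this inventory, /ŋ/.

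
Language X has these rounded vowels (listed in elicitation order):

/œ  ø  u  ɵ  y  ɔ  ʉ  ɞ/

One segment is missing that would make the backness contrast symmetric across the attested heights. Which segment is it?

/o/

Front: /y/ (high), /ø/ (high-mid), /œ/ (low-mid).
Central: /ʉ/ (high), /ɵ/ (high-mid), /ɞ/ (low-mid).
Back: /u/ (high), /ɔ/ (low-mid).
The high-mid row has no back member, so the gap is the high-mid back rounded vowel /o/.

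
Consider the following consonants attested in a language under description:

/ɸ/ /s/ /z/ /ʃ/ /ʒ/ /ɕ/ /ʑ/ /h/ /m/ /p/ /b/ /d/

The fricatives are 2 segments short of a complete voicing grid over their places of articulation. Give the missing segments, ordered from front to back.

bilabial: voiceless /ɸ/, voiced —.
alveolar: voiceless /s/, voiced /z/.
postalveolar: voiceless /ʃ/, voiced /ʒ/.
alveolo-palatal: voiceless /ɕ/, voiced /ʑ/.
glottal: voiceless /h/, voiced —.
Gaps, from front to back: bilabial lacks voiced (/β/); glottal lacks voiced (/ɦ/).

/β/, /ɦ/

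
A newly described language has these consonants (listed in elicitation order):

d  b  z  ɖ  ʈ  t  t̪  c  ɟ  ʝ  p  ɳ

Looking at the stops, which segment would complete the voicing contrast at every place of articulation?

place of articulation  voiceless  voiced  
bilabial          p         b       
dental            t̪        —       
alveolar          t         d       
retroflex         ʈ         ɖ       
palatal           c         ɟ       
The dental row has no voiced member, so the gap is the voiced dental stop /d̪/.

/d̪/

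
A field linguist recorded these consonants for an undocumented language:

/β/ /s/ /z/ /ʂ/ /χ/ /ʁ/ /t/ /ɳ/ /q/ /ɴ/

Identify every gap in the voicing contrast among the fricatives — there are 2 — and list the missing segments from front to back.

/ɸ/, /ʐ/

Voiceless: /s/ (alveolar), /ʂ/ (retroflex), /χ/ (uvular).
Voiced: /β/ (bilabial), /z/ (alveolar), /ʁ/ (uvular).
Gaps, from front to back: bilabial lacks voiceless (/ɸ/); retroflex lacks voiced (/ʐ/).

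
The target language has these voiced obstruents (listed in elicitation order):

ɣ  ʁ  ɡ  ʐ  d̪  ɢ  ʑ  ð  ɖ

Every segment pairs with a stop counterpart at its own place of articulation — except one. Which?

Dental: /d̪/ ~ /ð/
Retroflex: /ɖ/ ~ /ʐ/
Velar: /ɡ/ ~ /ɣ/
Uvular: /ɢ/ ~ /ʁ/
Alveolo-palatal: only /ʑ/ (fricative); no stop partner.
So /ʑ/ is the unpaired segment.

/ʑ/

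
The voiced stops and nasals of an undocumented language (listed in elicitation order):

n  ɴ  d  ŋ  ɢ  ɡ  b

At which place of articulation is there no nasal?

bilabial

bilabial: oral stop /b/, nasal —.
alveolar: oral stop /d/, nasal /n/.
velar: oral stop /ɡ/, nasal /ŋ/.
uvular: oral stop /ɢ/, nasal /ɴ/.
Every place of articulation has a nasal member except bilabial, where /m/ would be expected.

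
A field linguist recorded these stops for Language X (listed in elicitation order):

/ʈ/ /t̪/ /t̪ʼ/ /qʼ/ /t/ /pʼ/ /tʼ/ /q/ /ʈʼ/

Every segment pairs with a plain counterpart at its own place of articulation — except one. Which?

Dental: /t̪/ ~ /t̪ʼ/
Alveolar: /t/ ~ /tʼ/
Retroflex: /ʈ/ ~ /ʈʼ/
Uvular: /q/ ~ /qʼ/
Bilabial: only /pʼ/ (ejective); no plain partner.
So /pʼ/ is the unpaired segment.

/pʼ/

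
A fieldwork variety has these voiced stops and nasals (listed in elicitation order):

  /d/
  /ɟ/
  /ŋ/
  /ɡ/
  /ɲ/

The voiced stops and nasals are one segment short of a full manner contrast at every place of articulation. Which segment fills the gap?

/n/

place of articulation  oral stop  nasal   
alveolar          d         —       
palatal           ɟ         ɲ       
velar             ɡ         ŋ       
The alveolar row has no nasal member, so the gap is the alveolar nasal /n/.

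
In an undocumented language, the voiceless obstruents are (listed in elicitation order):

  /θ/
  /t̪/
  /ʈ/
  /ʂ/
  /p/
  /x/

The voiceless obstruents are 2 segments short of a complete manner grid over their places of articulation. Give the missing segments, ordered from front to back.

place of articulation  stop      fricative
bilabial          p         —       
dental            t̪        θ       
retroflex         ʈ         ʂ       
velar             —         x       
Gaps, from front to back: bilabial lacks fricative (/ɸ/); velar lacks stop (/k/).

/ɸ/, /k/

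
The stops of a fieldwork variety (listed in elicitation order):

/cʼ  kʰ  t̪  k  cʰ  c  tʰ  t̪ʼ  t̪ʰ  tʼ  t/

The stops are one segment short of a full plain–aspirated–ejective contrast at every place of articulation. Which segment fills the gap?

dental: plain /t̪/, aspirated /t̪ʰ/, ejective /t̪ʼ/.
alveolar: plain /t/, aspirated /tʰ/, ejective /tʼ/.
palatal: plain /c/, aspirated /cʰ/, ejective /cʼ/.
velar: plain /k/, aspirated /kʰ/, ejective —.
The velar row has no ejective member, so the gap is the ejective velar stop /kʼ/.

/kʼ/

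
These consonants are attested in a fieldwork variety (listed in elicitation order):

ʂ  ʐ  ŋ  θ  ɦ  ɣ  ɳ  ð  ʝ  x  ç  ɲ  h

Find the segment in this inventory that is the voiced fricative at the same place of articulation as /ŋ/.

/ŋ/ is a velar nasal.
The voiced fricative at the same place is a voiced velar fricative — in this inventory, /ɣ/.

/ɣ/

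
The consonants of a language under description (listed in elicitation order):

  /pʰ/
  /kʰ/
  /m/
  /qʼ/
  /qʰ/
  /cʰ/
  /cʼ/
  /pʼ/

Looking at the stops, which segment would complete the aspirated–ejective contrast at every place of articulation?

place of articulation  aspirated  ejective
bilabial          pʰ        pʼ      
palatal           cʰ        cʼ      
velar             kʰ        —       
uvular            qʰ        qʼ      
The velar row has no ejective member, so the gap is the ejective velar stop /kʼ/.

/kʼ/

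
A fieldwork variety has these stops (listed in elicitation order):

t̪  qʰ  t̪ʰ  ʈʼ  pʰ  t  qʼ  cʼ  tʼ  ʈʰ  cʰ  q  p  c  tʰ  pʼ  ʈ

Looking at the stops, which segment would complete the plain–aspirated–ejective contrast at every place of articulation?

/t̪ʼ/

Plain: /p/ (bilabial), /t̪/ (dental), /t/ (alveolar), /ʈ/ (retroflex), /c/ (palatal), /q/ (uvular).
Aspirated: /pʰ/ (bilabial), /t̪ʰ/ (dental), /tʰ/ (alveolar), /ʈʰ/ (retroflex), /cʰ/ (palatal), /qʰ/ (uvular).
Ejective: /pʼ/ (bilabial), /tʼ/ (alveolar), /ʈʼ/ (retroflex), /cʼ/ (palatal), /qʼ/ (uvular).
The dental row has no ejective member, so the gap is the ejective dental stop /t̪ʼ/.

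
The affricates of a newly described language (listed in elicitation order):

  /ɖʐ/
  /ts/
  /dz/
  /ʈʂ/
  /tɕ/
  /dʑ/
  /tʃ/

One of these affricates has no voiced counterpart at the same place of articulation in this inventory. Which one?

/tʃ/

Alveolar: /ts/ ~ /dz/
Retroflex: /ʈʂ/ ~ /ɖʐ/
Alveolo-palatal: /tɕ/ ~ /dʑ/
Postalveolar: only /tʃ/ (voiceless); no voiced partner.
So /tʃ/ is the unpaired segment.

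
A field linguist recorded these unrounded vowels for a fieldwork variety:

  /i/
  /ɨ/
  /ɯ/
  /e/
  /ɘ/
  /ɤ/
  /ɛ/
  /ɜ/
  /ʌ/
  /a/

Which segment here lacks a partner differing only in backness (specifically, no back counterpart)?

/a/

High: /i/ ~ /ɨ/ ~ /ɯ/
High-mid: /e/ ~ /ɘ/ ~ /ɤ/
Low-mid: /ɛ/ ~ /ɜ/ ~ /ʌ/
Low: only /a/ (front); no back partner.
So /a/ is the unpaired segment.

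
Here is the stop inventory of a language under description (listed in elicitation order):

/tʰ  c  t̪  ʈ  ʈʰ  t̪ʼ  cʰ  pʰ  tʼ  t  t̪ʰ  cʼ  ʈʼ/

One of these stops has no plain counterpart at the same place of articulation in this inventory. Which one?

Dental: /t̪/ ~ /t̪ʰ/ ~ /t̪ʼ/
Alveolar: /t/ ~ /tʰ/ ~ /tʼ/
Retroflex: /ʈ/ ~ /ʈʰ/ ~ /ʈʼ/
Palatal: /c/ ~ /cʰ/ ~ /cʼ/
Bilabial: only /pʰ/ (aspirated); no plain partner.
So /pʰ/ is the unpaired segment.

/pʰ/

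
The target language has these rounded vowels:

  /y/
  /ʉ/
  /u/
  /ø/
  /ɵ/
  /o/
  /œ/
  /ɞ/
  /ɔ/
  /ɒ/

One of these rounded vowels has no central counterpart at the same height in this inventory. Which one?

High: /y/ ~ /ʉ/ ~ /u/
High-mid: /ø/ ~ /ɵ/ ~ /o/
Low-mid: /œ/ ~ /ɞ/ ~ /ɔ/
Low: only /ɒ/ (back); no central partner.
So /ɒ/ is the unpaired segment.

/ɒ/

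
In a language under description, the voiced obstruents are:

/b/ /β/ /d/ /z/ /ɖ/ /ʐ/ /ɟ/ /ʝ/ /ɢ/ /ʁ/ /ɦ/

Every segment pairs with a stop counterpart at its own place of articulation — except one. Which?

Bilabial: /b/ ~ /β/
Alveolar: /d/ ~ /z/
Retroflex: /ɖ/ ~ /ʐ/
Palatal: /ɟ/ ~ /ʝ/
Uvular: /ɢ/ ~ /ʁ/
Glottal: only /ɦ/ (fricative); no stop partner.
So /ɦ/ is the unpaired segment.

/ɦ/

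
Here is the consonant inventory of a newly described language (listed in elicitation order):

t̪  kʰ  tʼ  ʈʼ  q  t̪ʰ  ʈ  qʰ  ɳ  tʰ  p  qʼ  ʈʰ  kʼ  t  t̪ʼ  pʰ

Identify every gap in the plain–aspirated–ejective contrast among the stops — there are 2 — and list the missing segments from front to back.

/pʼ/, /k/

bilabial: plain /p/, aspirated /pʰ/, ejective —.
dental: plain /t̪/, aspirated /t̪ʰ/, ejective /t̪ʼ/.
alveolar: plain /t/, aspirated /tʰ/, ejective /tʼ/.
retroflex: plain /ʈ/, aspirated /ʈʰ/, ejective /ʈʼ/.
velar: plain —, aspirated /kʰ/, ejective /kʼ/.
uvular: plain /q/, aspirated /qʰ/, ejective /qʼ/.
Gaps, from front to back: bilabial lacks ejective (/pʼ/); velar lacks plain (/k/).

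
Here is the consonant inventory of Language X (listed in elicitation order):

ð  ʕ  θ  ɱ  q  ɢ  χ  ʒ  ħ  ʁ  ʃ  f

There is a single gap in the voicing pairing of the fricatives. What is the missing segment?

/v/

labiodental: voiceless /f/, voiced —.
dental: voiceless /θ/, voiced /ð/.
postalveolar: voiceless /ʃ/, voiced /ʒ/.
uvular: voiceless /χ/, voiced /ʁ/.
pharyngeal: voiceless /ħ/, voiced /ʕ/.
The labiodental row has no voiced member, so the gap is the voiced labiodental fricative /v/.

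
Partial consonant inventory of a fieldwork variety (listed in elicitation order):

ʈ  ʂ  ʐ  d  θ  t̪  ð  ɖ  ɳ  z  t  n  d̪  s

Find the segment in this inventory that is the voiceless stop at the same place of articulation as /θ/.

/t̪/

/θ/ is a voiceless dental fricative.
The voiceless stop at the same place is a voiceless dental stop — in this inventory, /t̪/.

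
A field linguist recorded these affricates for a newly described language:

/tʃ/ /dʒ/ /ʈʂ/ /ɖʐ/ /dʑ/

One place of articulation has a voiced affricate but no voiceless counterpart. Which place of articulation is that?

Voiceless: /tʃ/ (postalveolar), /ʈʂ/ (retroflex).
Voiced: /dʒ/ (postalveolar), /ɖʐ/ (retroflex), /dʑ/ (alveolo-palatal).
Every place of articulation has a voiceless member except alveolo-palatal, where /tɕ/ would be expected.

alveolo-palatal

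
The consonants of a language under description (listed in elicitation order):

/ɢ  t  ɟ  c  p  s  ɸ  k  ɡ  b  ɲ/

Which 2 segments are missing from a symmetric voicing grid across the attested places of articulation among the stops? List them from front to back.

/d/, /q/

place of articulation  voiceless  voiced  
bilabial          p         b       
alveolar          t         —       
palatal           c         ɟ       
velar             k         ɡ       
uvular            —         ɢ       
Gaps, from front to back: alveolar lacks voiced (/d/); uvular lacks voiceless (/q/).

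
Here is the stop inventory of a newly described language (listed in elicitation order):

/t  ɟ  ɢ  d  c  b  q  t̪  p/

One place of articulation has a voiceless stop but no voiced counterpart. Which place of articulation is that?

place of articulation  voiceless  voiced  
bilabial          p         b       
dental            t̪        —       
alveolar          t         d       
palatal           c         ɟ       
uvular            q         ɢ       
Every place of articulation has a voiced member except dental, where /d̪/ would be expected.

dental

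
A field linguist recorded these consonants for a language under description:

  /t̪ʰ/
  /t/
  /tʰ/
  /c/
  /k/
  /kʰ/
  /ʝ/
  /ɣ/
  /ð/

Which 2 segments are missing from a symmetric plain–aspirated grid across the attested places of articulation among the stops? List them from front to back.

/t̪/, /cʰ/

place of articulation  plain     aspirated
dental            —         t̪ʰ     
alveolar          t         tʰ      
palatal           c         —       
velar             k         kʰ      
Gaps, from front to back: dental lacks plain (/t̪/); palatal lacks aspirated (/cʰ/).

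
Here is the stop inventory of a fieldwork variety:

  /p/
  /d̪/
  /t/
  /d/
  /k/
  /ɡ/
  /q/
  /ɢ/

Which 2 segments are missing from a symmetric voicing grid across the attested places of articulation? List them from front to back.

/b/, /t̪/

Voiceless: /p/ (bilabial), /t/ (alveolar), /k/ (velar), /q/ (uvular).
Voiced: /d̪/ (dental), /d/ (alveolar), /ɡ/ (velar), /ɢ/ (uvular).
Gaps, from front to back: bilabial lacks voiced (/b/); dental lacks voiceless (/t̪/).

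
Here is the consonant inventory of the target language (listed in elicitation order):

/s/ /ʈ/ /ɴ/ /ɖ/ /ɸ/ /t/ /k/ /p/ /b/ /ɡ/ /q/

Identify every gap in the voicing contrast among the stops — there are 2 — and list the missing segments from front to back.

/d/, /ɢ/

place of articulation  voiceless  voiced  
bilabial          p         b       
alveolar          t         —       
retroflex         ʈ         ɖ       
velar             k         ɡ       
uvular            q         —       
Gaps, from front to back: alveolar lacks voiced (/d/); uvular lacks voiced (/ɢ/).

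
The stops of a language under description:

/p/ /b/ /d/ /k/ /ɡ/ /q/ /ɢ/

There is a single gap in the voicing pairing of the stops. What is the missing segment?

/t/

Voiceless: /p/ (bilabial), /k/ (velar), /q/ (uvular).
Voiced: /b/ (bilabial), /d/ (alveolar), /ɡ/ (velar), /ɢ/ (uvular).
The alveolar row has no voiceless member, so the gap is the voiceless alveolar stop /t/.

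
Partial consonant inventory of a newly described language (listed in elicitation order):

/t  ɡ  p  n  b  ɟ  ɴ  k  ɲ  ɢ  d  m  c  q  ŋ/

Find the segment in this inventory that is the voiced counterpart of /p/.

/b/

/p/ is a voiceless bilabial stop.
The voiced counterpart is a voiced bilabial stop — in this inventory, /b/.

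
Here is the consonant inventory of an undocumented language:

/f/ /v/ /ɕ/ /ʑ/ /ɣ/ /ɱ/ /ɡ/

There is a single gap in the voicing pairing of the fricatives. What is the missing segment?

place of articulation  voiceless  voiced  
labiodental       f         v       
alveolo-palatal   ɕ         ʑ       
velar             —         ɣ       
The velar row has no voiceless member, so the gap is the voiceless velar fricative /x/.

/x/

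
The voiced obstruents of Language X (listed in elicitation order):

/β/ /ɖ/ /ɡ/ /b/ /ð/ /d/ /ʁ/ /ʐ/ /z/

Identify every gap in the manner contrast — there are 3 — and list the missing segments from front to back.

/d̪/, /ɣ/, /ɢ/

place of articulation  stop      fricative
bilabial          b         β       
dental            —         ð       
alveolar          d         z       
retroflex         ɖ         ʐ       
velar             ɡ         —       
uvular            —         ʁ       
Gaps, from front to back: dental lacks stop (/d̪/); velar lacks fricative (/ɣ/); uvular lacks stop (/ɢ/).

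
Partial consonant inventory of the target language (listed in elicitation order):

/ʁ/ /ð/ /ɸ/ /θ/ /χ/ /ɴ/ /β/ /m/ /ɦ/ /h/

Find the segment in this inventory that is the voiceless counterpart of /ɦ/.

/h/

/ɦ/ is a voiced glottal fricative.
The voiceless counterpart is a voiceless glottal fricative — in this inventory, /h/.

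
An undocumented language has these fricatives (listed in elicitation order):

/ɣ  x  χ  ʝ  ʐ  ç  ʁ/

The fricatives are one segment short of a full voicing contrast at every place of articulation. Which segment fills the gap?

/ʂ/

retroflex: voiceless —, voiced /ʐ/.
palatal: voiceless /ç/, voiced /ʝ/.
velar: voiceless /x/, voiced /ɣ/.
uvular: voiceless /χ/, voiced /ʁ/.
The retroflex row has no voiceless member, so the gap is the voiceless retroflex fricative /ʂ/.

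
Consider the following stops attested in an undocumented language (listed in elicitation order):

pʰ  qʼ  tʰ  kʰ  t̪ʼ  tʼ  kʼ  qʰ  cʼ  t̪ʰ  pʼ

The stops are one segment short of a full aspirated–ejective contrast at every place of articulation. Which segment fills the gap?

/cʰ/

place of articulation  aspirated  ejective
bilabial          pʰ        pʼ      
dental            t̪ʰ       t̪ʼ     
alveolar          tʰ        tʼ      
palatal           —         cʼ      
velar             kʰ        kʼ      
uvular            qʰ        qʼ      
The palatal row has no aspirated member, so the gap is the aspirated palatal stop /cʰ/.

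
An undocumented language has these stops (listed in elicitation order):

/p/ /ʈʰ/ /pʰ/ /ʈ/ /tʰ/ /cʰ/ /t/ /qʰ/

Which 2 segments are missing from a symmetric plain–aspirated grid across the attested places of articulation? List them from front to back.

/c/, /q/

Plain: /p/ (bilabial), /t/ (alveolar), /ʈ/ (retroflex).
Aspirated: /pʰ/ (bilabial), /tʰ/ (alveolar), /ʈʰ/ (retroflex), /cʰ/ (palatal), /qʰ/ (uvular).
Gaps, from front to back: palatal lacks plain (/c/); uvular lacks plain (/q/).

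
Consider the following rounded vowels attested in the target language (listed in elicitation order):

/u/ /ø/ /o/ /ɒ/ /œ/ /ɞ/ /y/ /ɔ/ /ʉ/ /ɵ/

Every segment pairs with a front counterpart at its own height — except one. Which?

High: /y/ ~ /ʉ/ ~ /u/
High-mid: /ø/ ~ /ɵ/ ~ /o/
Low-mid: /œ/ ~ /ɞ/ ~ /ɔ/
Low: only /ɒ/ (back); no front partner.
So /ɒ/ is the unpaired segment.

/ɒ/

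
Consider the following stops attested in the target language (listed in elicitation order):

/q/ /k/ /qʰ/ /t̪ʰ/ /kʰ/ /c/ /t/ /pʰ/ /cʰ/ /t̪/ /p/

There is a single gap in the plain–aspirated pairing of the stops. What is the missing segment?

bilabial: plain /p/, aspirated /pʰ/.
dental: plain /t̪/, aspirated /t̪ʰ/.
alveolar: plain /t/, aspirated —.
palatal: plain /c/, aspirated /cʰ/.
velar: plain /k/, aspirated /kʰ/.
uvular: plain /q/, aspirated /qʰ/.
The alveolar row has no aspirated member, so the gap is the aspirated alveolar stop /tʰ/.

/tʰ/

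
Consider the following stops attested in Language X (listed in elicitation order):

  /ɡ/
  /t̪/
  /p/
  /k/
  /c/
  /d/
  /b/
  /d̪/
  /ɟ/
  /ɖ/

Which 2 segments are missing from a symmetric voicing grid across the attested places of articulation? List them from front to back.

Voiceless: /p/ (bilabial), /t̪/ (dental), /c/ (palatal), /k/ (velar).
Voiced: /b/ (bilabial), /d̪/ (dental), /d/ (alveolar), /ɖ/ (retroflex), /ɟ/ (palatal), /ɡ/ (velar).
Gaps, from front to back: alveolar lacks voiceless (/t/); retroflex lacks voiceless (/ʈ/).

/t/, /ʈ/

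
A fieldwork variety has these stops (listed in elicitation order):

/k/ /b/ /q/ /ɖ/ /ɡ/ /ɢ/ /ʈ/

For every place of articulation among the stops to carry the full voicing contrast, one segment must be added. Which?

/p/

Voiceless: /ʈ/ (retroflex), /k/ (velar), /q/ (uvular).
Voiced: /b/ (bilabial), /ɖ/ (retroflex), /ɡ/ (velar), /ɢ/ (uvular).
The bilabial row has no voiceless member, so the gap is the voiceless bilabial stop /p/.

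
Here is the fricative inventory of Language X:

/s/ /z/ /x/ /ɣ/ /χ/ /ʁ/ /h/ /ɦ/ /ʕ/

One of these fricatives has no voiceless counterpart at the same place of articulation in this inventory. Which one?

/ʕ/

Alveolar: /s/ ~ /z/
Velar: /x/ ~ /ɣ/
Uvular: /χ/ ~ /ʁ/
Glottal: /h/ ~ /ɦ/
Pharyngeal: only /ʕ/ (voiced); no voiceless partner.
So /ʕ/ is the unpaired segment.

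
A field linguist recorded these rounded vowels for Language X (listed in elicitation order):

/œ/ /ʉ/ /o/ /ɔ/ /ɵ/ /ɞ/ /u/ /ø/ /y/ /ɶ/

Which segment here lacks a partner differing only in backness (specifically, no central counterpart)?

High: /y/ ~ /ʉ/ ~ /u/
High-mid: /ø/ ~ /ɵ/ ~ /o/
Low-mid: /œ/ ~ /ɞ/ ~ /ɔ/
Low: only /ɶ/ (front); no central partner.
So /ɶ/ is the unpaired segment.

/ɶ/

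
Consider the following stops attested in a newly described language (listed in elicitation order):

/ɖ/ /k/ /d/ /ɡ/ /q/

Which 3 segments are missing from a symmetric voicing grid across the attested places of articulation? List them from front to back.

alveolar: voiceless —, voiced /d/.
retroflex: voiceless —, voiced /ɖ/.
velar: voiceless /k/, voiced /ɡ/.
uvular: voiceless /q/, voiced —.
Gaps, from front to back: alveolar lacks voiceless (/t/); retroflex lacks voiceless (/ʈ/); uvular lacks voiced (/ɢ/).

/t/, /ʈ/, /ɢ/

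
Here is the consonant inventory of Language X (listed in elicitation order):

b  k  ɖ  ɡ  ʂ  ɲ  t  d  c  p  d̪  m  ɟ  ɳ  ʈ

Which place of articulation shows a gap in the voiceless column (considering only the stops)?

dental

place of articulation  voiceless  voiced  
bilabial          p         b       
dental            —         d̪      
alveolar          t         d       
retroflex         ʈ         ɖ       
palatal           c         ɟ       
velar             k         ɡ       
Every place of articulation has a voiceless member except dental, where /t̪/ would be expected.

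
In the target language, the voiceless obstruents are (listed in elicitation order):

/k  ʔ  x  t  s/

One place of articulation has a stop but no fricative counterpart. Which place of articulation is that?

Stop: /t/ (alveolar), /k/ (velar), /ʔ/ (glottal).
Fricative: /s/ (alveolar), /x/ (velar).
Every place of articulation has a fricative member except glottal, where /h/ would be expected.

glottal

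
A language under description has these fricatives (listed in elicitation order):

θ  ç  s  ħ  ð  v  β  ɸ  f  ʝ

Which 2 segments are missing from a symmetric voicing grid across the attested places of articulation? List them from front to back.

place of articulation  voiceless  voiced  
bilabial          ɸ         β       
labiodental       f         v       
dental            θ         ð       
alveolar          s         —       
palatal           ç         ʝ       
pharyngeal        ħ         —       
Gaps, from front to back: alveolar lacks voiced (/z/); pharyngeal lacks voiced (/ʕ/).

/z/, /ʕ/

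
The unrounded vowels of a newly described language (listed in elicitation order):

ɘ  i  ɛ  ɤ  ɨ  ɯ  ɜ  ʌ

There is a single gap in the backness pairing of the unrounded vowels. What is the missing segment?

height            front     central   back    
high              i         ɨ         ɯ       
high-mid          —         ɘ         ɤ       
low-mid           ɛ         ɜ         ʌ       
The high-mid row has no front member, so the gap is the high-mid front unrounded vowel /e/.

/e/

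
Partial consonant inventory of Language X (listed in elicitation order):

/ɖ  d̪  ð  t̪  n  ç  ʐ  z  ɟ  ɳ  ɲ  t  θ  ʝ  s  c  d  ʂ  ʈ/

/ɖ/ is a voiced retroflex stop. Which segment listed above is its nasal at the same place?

The nasal at the same place is a retroflex nasal — in this inventory, /ɳ/.

/ɳ/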